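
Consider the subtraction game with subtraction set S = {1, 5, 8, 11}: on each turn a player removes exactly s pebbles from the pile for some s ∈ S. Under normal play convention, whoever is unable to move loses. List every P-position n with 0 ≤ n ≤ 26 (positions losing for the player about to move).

n :  0  1  2  3  4  5  6  7  8  9 10 11 12 13 14 15 16 17 18 19 20 21 22 23 24 25 26
G :  0  1  0  1  0  1  0  1  2  3  2  3  2  3  2  3  0  1  0  1  0  1  0  1  2  3  2
P-positions are exactly the n with G(n) = 0.

0, 2, 4, 6, 16, 18, 20, 22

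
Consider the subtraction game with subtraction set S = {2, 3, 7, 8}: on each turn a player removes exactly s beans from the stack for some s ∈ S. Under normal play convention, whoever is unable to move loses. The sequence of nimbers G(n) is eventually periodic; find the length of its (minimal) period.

5

G(0) = 0
G(1) = mex{} = 0
G(2) = mex{0} = 1
G(3) = mex{0,0} = 1
G(4) = mex{1,0} = 2
G(5) = mex{1,1} = 0
G(6) = mex{2,1} = 0
G(7) = mex{0,2,0} = 1
G(8) = mex{0,0,0,0} = 1
G(9) = mex{1,0,1,0} = 2
G(10) = mex{1,1,1,1} = 0
G(11) = mex{2,1,2,1} = 0
G(12) = mex{0,2,0,2} = 1
G(13) = mex{0,0,0,0} = 1
G(14) = mex{1,0,1,0} = 2
G(n+5) = G(n) holds for n = 0,…,7 (a full window of length max(S) = 8), so the sequence is purely periodic with period 5.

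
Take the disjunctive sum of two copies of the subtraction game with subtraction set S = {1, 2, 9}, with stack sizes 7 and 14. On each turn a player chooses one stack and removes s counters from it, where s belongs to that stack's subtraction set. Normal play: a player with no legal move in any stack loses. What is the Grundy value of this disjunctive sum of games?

0

All stacks use S = {1, 2, 9}:
n :  0  1  2  3  4  5  6  7  8  9 10 11 12 13 14
G :  0  1  2  0  1  2  0  1  2  3  0  1  2  0  1
Stack A: G(7) = 1.
Stack B: G(14) = 1.
Combined Grundy value = 1 ⊕ 1 = 0.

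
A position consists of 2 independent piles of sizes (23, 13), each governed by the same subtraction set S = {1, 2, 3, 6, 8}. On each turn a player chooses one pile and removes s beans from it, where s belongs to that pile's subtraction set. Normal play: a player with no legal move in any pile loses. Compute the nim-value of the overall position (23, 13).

All piles use S = {1, 2, 3, 6, 8}:
G(0) = 0
G(1) = mex{0} = 1
G(2) = mex{1,0} = 2
G(3) = mex{2,1,0} = 3
G(4) = mex{3,2,1} = 0
G(5) = mex{0,3,2} = 1
G(6) = mex{1,0,3,0} = 2
G(7) = mex{2,1,0,1} = 3
G(8) = mex{3,2,1,2,0} = 4
G(9) = mex{4,3,2,3,1} = 0
G(10) = mex{0,4,3,0,2} = 1
G(11) = mex{1,0,4,1,3} = 2
G(12) = mex{2,1,0,2,0} = 3
G(13) = mex{3,2,1,3,1} = 0
G(14) = mex{0,3,2,4,2} = 1
G(15) = mex{1,0,3,0,3} = 2
G(16) = mex{2,1,0,1,4} = 3
G(17) = mex{3,2,1,2,0} = 4
G(18) = mex{4,3,2,3,1} = 0
G(19) = mex{0,4,3,0,2} = 1
G(20) = mex{1,0,4,1,3} = 2
G(21) = mex{2,1,0,2,0} = 3
G(22) = mex{3,2,1,3,1} = 0
G(23) = mex{0,3,2,4,2} = 1
Pile A: G(23) = 1.
Pile B: G(13) = 0.
Combined Grundy value = 1 ⊕ 0 = 1.

1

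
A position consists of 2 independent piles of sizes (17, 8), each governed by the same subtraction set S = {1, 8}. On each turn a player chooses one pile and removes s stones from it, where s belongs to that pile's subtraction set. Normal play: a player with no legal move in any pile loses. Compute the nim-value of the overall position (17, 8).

0

All piles use S = {1, 8}:
G(0) = 0
G(1) = mex{0} = 1
G(2) = mex{1} = 0
G(3) = mex{0} = 1
G(4) = mex{1} = 0
G(5) = mex{0} = 1
G(6) = mex{1} = 0
G(7) = mex{0} = 1
G(8) = mex{1,0} = 2
G(9) = mex{2,1} = 0
G(10) = mex{0,0} = 1
G(11) = mex{1,1} = 0
G(12) = mex{0,0} = 1
G(13) = mex{1,1} = 0
G(14) = mex{0,0} = 1
G(15) = mex{1,1} = 0
G(16) = mex{0,2} = 1
G(17) = mex{1,0} = 2
Pile A: G(17) = 2.
Pile B: G(8) = 2.
Combined Grundy value = 2 ⊕ 2 = 0.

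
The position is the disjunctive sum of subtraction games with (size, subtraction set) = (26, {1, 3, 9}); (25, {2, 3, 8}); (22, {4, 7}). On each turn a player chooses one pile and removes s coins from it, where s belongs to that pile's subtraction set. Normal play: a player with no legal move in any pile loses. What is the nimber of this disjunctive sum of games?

Pile A, S = {1, 3, 9}:
G(0) = 0
G(1) = mex{0} = 1
G(2) = mex{1} = 0
G(3) = mex{0,0} = 1
G(4) = mex{1,1} = 0
G(5) = mex{0,0} = 1
G(6) = mex{1,1} = 0
G(7) = mex{0,0} = 1
G(8) = mex{1,1} = 0
G(9) = mex{0,0,0} = 1
G(10) = mex{1,1,1} = 0
G(11) = mex{0,0,0} = 1
G(12) = mex{1,1,1} = 0
G(13) = mex{0,0,0} = 1
G(14) = mex{1,1,1} = 0
G(15) = mex{0,0,0} = 1
G(16) = mex{1,1,1} = 0
G(17) = mex{0,0,0} = 1
G(18) = mex{1,1,1} = 0
G(19) = mex{0,0,0} = 1
G(20) = mex{1,1,1} = 0
G(21) = mex{0,0,0} = 1
G(22) = mex{1,1,1} = 0
G(23) = mex{0,0,0} = 1
G(24) = mex{1,1,1} = 0
G(25) = mex{0,0,0} = 1
G(26) = mex{1,1,1} = 0
G_A(26) = 0.
Pile B, S = {2, 3, 8}:
n :  0  1  2  3  4  5  6  7  8  9 10 11 12 13 14 15 16 17 18 19 20 21 22 23 24 25
G :  0  0  1  1  2  0  0  1  1  2  0  0  1  1  2  0  0  1  1  2  0  0  1  1  2  0
G_B(25) = 0.
Pile C, S = {4, 7}:
G(0) = 0
G(1) = mex{} = 0
G(2) = mex{} = 0
G(3) = mex{} = 0
G(4) = mex{0} = 1
G(5) = mex{0} = 1
G(6) = mex{0} = 1
G(7) = mex{0,0} = 1
G(8) = mex{1,0} = 2
G(9) = mex{1,0} = 2
G(10) = mex{1,0} = 2
G(11) = mex{1,1} = 0
G(12) = mex{2,1} = 0
G(13) = mex{2,1} = 0
G(14) = mex{2,1} = 0
G(15) = mex{0,2} = 1
G(16) = mex{0,2} = 1
G(17) = mex{0,2} = 1
G(18) = mex{0,0} = 1
G(19) = mex{1,0} = 2
G(20) = mex{1,0} = 2
G(21) = mex{1,0} = 2
G(22) = mex{1,1} = 0
G_C(22) = 0.
Combined Grundy value = 0 ⊕ 0 ⊕ 0 = 0.

0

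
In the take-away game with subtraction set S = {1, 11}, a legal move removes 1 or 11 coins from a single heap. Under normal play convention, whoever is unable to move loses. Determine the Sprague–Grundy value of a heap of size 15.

n :  0  1  2  3  4  5  6  7  8  9 10 11 12 13 14 15
G :  0  1  0  1  0  1  0  1  0  1  0  1  0  1  0  1

1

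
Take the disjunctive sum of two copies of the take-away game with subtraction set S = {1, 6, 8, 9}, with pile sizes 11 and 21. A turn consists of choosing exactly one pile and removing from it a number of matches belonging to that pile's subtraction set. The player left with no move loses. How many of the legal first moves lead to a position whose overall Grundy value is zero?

2

All piles use S = {1, 6, 8, 9}:
n :  0  1  2  3  4  5  6  7  8  9 10 11 12 13 14 15 16 17 18 19 20 21
G :  0  1  0  1  0  1  2  0  1  2  3  2  3  2  0  1  2  0  1  0  1  0
Pile A: G(11) = 2.
Pile B: G(21) = 0.
Combined Grundy value = 2 ⊕ 0 = 2.
A winning move leaves total XOR = 0, i.e. changes one component's Grundy value g to g ⊕ X where X is the current total.
Pile A: need g' = 2⊕2 = 0. Options: 11−1→G=3, 11−6→G=1, 11−8→G=1, 11−9→G=0. Hits: 1.
Pile B: need g' = 0⊕2 = 2. Options: 21−1→G=1, 21−6→G=1, 21−8→G=2, 21−9→G=3. Hits: 1.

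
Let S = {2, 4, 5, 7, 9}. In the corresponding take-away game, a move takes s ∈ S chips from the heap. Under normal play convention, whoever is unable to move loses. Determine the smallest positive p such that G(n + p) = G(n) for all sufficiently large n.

n :  0  1  2  3  4  5  6  7  8  9 10 11 12 13 14 15 16 17 18 19 20 21 22 23
G :  0  0  1  1  2  2  3  3  4  4  5  0  0  1  1  2  2  3  3  4  4  5  0  0
G(n+11) = G(n) holds for n = 0,…,8 (a full window of length max(S) = 9), so the sequence is purely periodic with period 11.

11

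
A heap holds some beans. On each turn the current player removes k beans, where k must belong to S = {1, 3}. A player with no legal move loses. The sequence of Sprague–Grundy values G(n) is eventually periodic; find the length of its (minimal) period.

2

n :  0  1  2  3  4  5  6  7  8  9 10 11 12 13 14
G :  0  1  0  1  0  1  0  1  0  1  0  1  0  1  0
G(n+2) = G(n) holds for n = 0,…,2 (a full window of length max(S) = 3), so the sequence is purely periodic with period 2.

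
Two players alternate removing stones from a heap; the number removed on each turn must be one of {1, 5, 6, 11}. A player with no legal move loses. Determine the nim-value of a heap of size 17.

1

n :  0  1  2  3  4  5  6  7  8  9 10 11 12 13 14 15 16 17
G :  0  1  0  1  0  1  2  3  2  3  2  3  0  1  0  1  0  1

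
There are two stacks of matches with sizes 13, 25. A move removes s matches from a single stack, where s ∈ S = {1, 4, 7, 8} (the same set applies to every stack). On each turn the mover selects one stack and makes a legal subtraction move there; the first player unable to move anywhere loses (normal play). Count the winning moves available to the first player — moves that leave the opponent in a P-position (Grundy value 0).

2

All stacks use S = {1, 4, 7, 8}:
G(0) = 0
G(1) = mex{0} = 1
G(2) = mex{1} = 0
G(3) = mex{0} = 1
G(4) = mex{1,0} = 2
G(5) = mex{2,1} = 0
G(6) = mex{0,0} = 1
G(7) = mex{1,1,0} = 2
G(8) = mex{2,2,1,0} = 3
G(9) = mex{3,0,0,1} = 2
G(10) = mex{2,1,1,0} = 3
G(11) = mex{3,2,2,1} = 0
G(12) = mex{0,3,0,2} = 1
G(13) = mex{1,2,1,0} = 3
G(14) = mex{3,3,2,1} = 0
G(15) = mex{0,0,3,2} = 1
G(16) = mex{1,1,2,3} = 0
G(17) = mex{0,3,3,2} = 1
G(18) = mex{1,0,0,3} = 2
G(19) = mex{2,1,1,0} = 3
G(20) = mex{3,0,3,1} = 2
G(21) = mex{2,1,0,3} = 4
G(22) = mex{4,2,1,0} = 3
G(23) = mex{3,3,0,1} = 2
G(24) = mex{2,2,1,0} = 3
G(25) = mex{3,4,2,1} = 0
Stack A: G(13) = 3.
Stack B: G(25) = 0.
Combined Grundy value = 3 ⊕ 0 = 3.
A winning move leaves total XOR = 0, i.e. changes one component's Grundy value g to g ⊕ X where X is the current total.
Stack A: need g' = 3⊕3 = 0. Options: 13−1→G=1, 13−4→G=2, 13−7→G=1, 13−8→G=0. Hits: 1.
Stack B: need g' = 0⊕3 = 3. Options: 25−1→G=3, 25−4→G=4, 25−7→G=2, 25−8→G=1. Hits: 1.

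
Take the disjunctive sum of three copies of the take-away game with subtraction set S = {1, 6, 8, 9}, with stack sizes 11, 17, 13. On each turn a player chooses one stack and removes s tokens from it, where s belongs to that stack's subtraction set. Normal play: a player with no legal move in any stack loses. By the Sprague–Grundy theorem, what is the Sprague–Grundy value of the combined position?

0

All stacks use S = {1, 6, 8, 9}:
n :  0  1  2  3  4  5  6  7  8  9 10 11 12 13 14 15 16 17
G :  0  1  0  1  0  1  2  0  1  2  3  2  3  2  0  1  2  0
Stack A: G(11) = 2.
Stack B: G(17) = 0.
Stack C: G(13) = 2.
Combined Grundy value = 2 ⊕ 0 ⊕ 2 = 0.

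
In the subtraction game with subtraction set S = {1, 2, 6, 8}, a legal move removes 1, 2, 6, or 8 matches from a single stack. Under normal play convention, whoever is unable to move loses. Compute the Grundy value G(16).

G(0) = 0
G(1) = mex{0} = 1
G(2) = mex{1,0} = 2
G(3) = mex{2,1} = 0
G(4) = mex{0,2} = 1
G(5) = mex{1,0} = 2
G(6) = mex{2,1,0} = 3
G(7) = mex{3,2,1} = 0
G(8) = mex{0,3,2,0} = 1
G(9) = mex{1,0,0,1} = 2
G(10) = mex{2,1,1,2} = 0
G(11) = mex{0,2,2,0} = 1
G(12) = mex{1,0,3,1} = 2
G(13) = mex{2,1,0,2} = 3
G(14) = mex{3,2,1,3} = 0
G(15) = mex{0,3,2,0} = 1
G(16) = mex{1,0,0,1} = 2

2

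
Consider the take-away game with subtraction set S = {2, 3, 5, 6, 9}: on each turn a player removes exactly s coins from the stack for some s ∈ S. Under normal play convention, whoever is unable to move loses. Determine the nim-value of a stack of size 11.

5

G(0) = 0
G(1) = mex{} = 0
G(2) = mex{0} = 1
G(3) = mex{0,0} = 1
G(4) = mex{1,0} = 2
G(5) = mex{1,1,0} = 2
G(6) = mex{2,1,0,0} = 3
G(7) = mex{2,2,1,0} = 3
G(8) = mex{3,2,1,1} = 0
G(9) = mex{3,3,2,1,0} = 4
G(10) = mex{0,3,2,2,0} = 1
G(11) = mex{4,0,3,2,1} = 5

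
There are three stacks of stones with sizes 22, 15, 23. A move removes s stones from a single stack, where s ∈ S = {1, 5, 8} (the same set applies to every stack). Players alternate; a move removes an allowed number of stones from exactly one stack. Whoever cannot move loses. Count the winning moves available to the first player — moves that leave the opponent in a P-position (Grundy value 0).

4

All stacks use S = {1, 5, 8}:
G(0) = 0
G(1) = mex{0} = 1
G(2) = mex{1} = 0
G(3) = mex{0} = 1
G(4) = mex{1} = 0
G(5) = mex{0,0} = 1
G(6) = mex{1,1} = 0
G(7) = mex{0,0} = 1
G(8) = mex{1,1,0} = 2
G(9) = mex{2,0,1} = 3
G(10) = mex{3,1,0} = 2
G(11) = mex{2,0,1} = 3
G(12) = mex{3,1,0} = 2
G(13) = mex{2,2,1} = 0
G(14) = mex{0,3,0} = 1
G(15) = mex{1,2,1} = 0
G(16) = mex{0,3,2} = 1
G(17) = mex{1,2,3} = 0
G(18) = mex{0,0,2} = 1
G(19) = mex{1,1,3} = 0
G(20) = mex{0,0,2} = 1
G(21) = mex{1,1,0} = 2
G(22) = mex{2,0,1} = 3
G(23) = mex{3,1,0} = 2
Stack A: G(22) = 3.
Stack B: G(15) = 0.
Stack C: G(23) = 2.
Combined Grundy value = 3 ⊕ 0 ⊕ 2 = 1.
A winning move leaves total XOR = 0, i.e. changes one component's Grundy value g to g ⊕ X where X is the current total.
Stack A: need g' = 3⊕1 = 2. Options: 22−1→G=2, 22−5→G=0, 22−8→G=1. Hits: 1.
Stack B: need g' = 0⊕1 = 1. Options: 15−1→G=1, 15−5→G=2, 15−8→G=1. Hits: 2.
Stack C: need g' = 2⊕1 = 3. Options: 23−1→G=3, 23−5→G=1, 23−8→G=0. Hits: 1.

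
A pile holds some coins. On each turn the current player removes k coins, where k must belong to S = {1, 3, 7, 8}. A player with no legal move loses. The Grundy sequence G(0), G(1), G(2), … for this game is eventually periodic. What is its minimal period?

n :  0  1  2  3  4  5  6  7  8  9 10 11 12 13 14 15 16 17 18 19 20 21 22 23 24 25 26 27 28 29 30 31
G :  0  1  0  1  0  1  0  1  2  3  2  3  2  3  2  0  1  0  1  0  1  0  1  2  3  2  3  2  3  2  0  1
G(n+15) = G(n) holds for n = 0,…,7 (a full window of length max(S) = 8), so the sequence is purely periodic with period 15.

15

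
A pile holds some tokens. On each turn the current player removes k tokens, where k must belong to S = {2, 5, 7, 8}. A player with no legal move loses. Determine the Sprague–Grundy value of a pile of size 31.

n :  0  1  2  3  4  5  6  7  8  9 10 11 12 13 14 15 16 17 18 19 20 21 22 23 24 25 26 27 28 29 30 31
G :  0  0  1  1  0  2  1  3  2  2  0  3  1  0  0  1  1  3  2  2  3  3  2  0  0  1  1  0  2  1  3  2

2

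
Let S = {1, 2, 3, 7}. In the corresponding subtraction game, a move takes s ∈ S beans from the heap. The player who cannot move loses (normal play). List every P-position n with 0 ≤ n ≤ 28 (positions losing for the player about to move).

n :  0  1  2  3  4  5  6  7  8  9 10 11 12 13 14 15 16 17 18 19 20 21 22 23 24 25 26 27 28
G :  0  1  2  3  0  1  2  3  0  1  2  3  0  1  2  3  0  1  2  3  0  1  2  3  0  1  2  3  0
P-positions are exactly the n with G(n) = 0.

0, 4, 8, 12, 16, 20, 24, 28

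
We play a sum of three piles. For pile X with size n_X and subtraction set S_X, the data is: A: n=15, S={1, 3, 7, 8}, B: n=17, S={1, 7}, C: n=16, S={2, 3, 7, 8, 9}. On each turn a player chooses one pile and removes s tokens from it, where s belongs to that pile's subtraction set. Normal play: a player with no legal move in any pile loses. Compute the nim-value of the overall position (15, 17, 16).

1

Pile A, S = {1, 3, 7, 8}:
n :  0  1  2  3  4  5  6  7  8  9 10 11 12 13 14 15
G :  0  1  0  1  0  1  0  1  2  3  2  3  2  3  2  0
G_A(15) = 0.
Pile B, S = {1, 7}:
n :  0  1  2  3  4  5  6  7  8  9 10 11 12 13 14 15 16 17
G :  0  1  0  1  0  1  0  1  0  1  0  1  0  1  0  1  0  1
G_B(17) = 1.
Pile C, S = {2, 3, 7, 8, 9}:
n :  0  1  2  3  4  5  6  7  8  9 10 11 12 13 14 15 16
G :  0  0  1  1  2  0  0  1  1  2  2  0  3  1  2  2  0
G_C(16) = 0.
Combined Grundy value = 0 ⊕ 1 ⊕ 0 = 1.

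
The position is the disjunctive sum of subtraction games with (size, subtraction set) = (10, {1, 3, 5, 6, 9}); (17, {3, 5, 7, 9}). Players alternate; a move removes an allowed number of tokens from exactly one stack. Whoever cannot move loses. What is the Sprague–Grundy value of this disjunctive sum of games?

3

Stack A, S = {1, 3, 5, 6, 9}:
G(0) = 0
G(1) = mex{0} = 1
G(2) = mex{1} = 0
G(3) = mex{0,0} = 1
G(4) = mex{1,1} = 0
G(5) = mex{0,0,0} = 1
G(6) = mex{1,1,1,0} = 2
G(7) = mex{2,0,0,1} = 3
G(8) = mex{3,1,1,0} = 2
G(9) = mex{2,2,0,1,0} = 3
G(10) = mex{3,3,1,0,1} = 2
G_A(10) = 2.
Stack B, S = {3, 5, 7, 9}:
G(0) = 0
G(1) = mex{} = 0
G(2) = mex{} = 0
G(3) = mex{0} = 1
G(4) = mex{0} = 1
G(5) = mex{0,0} = 1
G(6) = mex{1,0} = 2
G(7) = mex{1,0,0} = 2
G(8) = mex{1,1,0} = 2
G(9) = mex{2,1,0,0} = 3
G(10) = mex{2,1,1,0} = 3
G(11) = mex{2,2,1,0} = 3
G(12) = mex{3,2,1,1} = 0
G(13) = mex{3,2,2,1} = 0
G(14) = mex{3,3,2,1} = 0
G(15) = mex{0,3,2,2} = 1
G(16) = mex{0,3,3,2} = 1
G(17) = mex{0,0,3,2} = 1
G_B(17) = 1.
Combined Grundy value = 2 ⊕ 1 = 3.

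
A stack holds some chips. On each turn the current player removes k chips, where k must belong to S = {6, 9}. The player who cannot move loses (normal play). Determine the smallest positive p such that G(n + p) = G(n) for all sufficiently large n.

n :  0  1  2  3  4  5  6  7  8  9 10 11 12 13 14 15 16 17 18 19 20 21 22 23 24 25 26 27 28 29 30 31
G :  0  0  0  0  0  0  1  1  1  1  1  1  2  2  2  0  0  0  0  0  0  1  1  1  1  1  1  2  2  2  0  0
G(n+15) = G(n) holds for n = 0,…,8 (a full window of length max(S) = 9), so the sequence is purely periodic with period 15.

15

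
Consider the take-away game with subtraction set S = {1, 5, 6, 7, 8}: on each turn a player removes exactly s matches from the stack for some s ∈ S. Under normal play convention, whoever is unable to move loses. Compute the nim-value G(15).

0

n :  0  1  2  3  4  5  6  7  8  9 10 11 12 13 14 15
G :  0  1  0  1  0  1  2  3  2  3  2  3  4  0  1  0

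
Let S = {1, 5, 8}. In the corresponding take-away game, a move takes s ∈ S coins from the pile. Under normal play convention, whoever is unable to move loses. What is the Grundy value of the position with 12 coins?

n :  0  1  2  3  4  5  6  7  8  9 10 11 12
G :  0  1  0  1  0  1  0  1  2  3  2  3  2

2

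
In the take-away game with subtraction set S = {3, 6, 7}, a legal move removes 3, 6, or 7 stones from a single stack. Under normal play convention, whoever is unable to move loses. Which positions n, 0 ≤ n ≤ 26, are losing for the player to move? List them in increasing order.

G(0) = 0
G(1) = mex{} = 0
G(2) = mex{} = 0
G(3) = mex{0} = 1
G(4) = mex{0} = 1
G(5) = mex{0} = 1
G(6) = mex{1,0} = 2
G(7) = mex{1,0,0} = 2
G(8) = mex{1,0,0} = 2
G(9) = mex{2,1,0} = 3
G(10) = mex{2,1,1} = 0
G(11) = mex{2,1,1} = 0
G(12) = mex{3,2,1} = 0
G(13) = mex{0,2,2} = 1
G(14) = mex{0,2,2} = 1
G(15) = mex{0,3,2} = 1
G(16) = mex{1,0,3} = 2
G(17) = mex{1,0,0} = 2
G(18) = mex{1,0,0} = 2
G(19) = mex{2,1,0} = 3
G(20) = mex{2,1,1} = 0
G(21) = mex{2,1,1} = 0
G(22) = mex{3,2,1} = 0
G(23) = mex{0,2,2} = 1
G(24) = mex{0,2,2} = 1
G(25) = mex{0,3,2} = 1
G(26) = mex{1,0,3} = 2
P-positions are exactly the n with G(n) = 0.

0, 1, 2, 10, 11, 12, 20, 21, 22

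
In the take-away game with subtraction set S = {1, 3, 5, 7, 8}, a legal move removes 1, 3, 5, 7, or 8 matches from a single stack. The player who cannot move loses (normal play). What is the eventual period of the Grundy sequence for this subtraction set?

n :  0  1  2  3  4  5  6  7  8  9 10 11 12 13 14 15 16 17 18 19 20 21 22 23 24 25 26 27 28 29 30 31
G :  0  1  0  1  0  1  0  1  2  3  2  3  2  3  2  0  1  0  1  0  1  0  1  2  3  2  3  2  3  2  0  1
G(n+15) = G(n) holds for n = 0,…,7 (a full window of length max(S) = 8), so the sequence is purely periodic with period 15.

15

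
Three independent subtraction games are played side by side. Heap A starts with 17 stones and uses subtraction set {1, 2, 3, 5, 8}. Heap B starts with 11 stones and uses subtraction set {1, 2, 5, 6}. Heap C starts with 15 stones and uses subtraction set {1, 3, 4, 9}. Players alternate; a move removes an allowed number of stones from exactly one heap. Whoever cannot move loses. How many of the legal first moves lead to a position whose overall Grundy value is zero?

5

Heap A, S = {1, 2, 3, 5, 8}:
G(0) = 0
G(1) = mex{0} = 1
G(2) = mex{1,0} = 2
G(3) = mex{2,1,0} = 3
G(4) = mex{3,2,1} = 0
G(5) = mex{0,3,2,0} = 1
G(6) = mex{1,0,3,1} = 2
G(7) = mex{2,1,0,2} = 3
G(8) = mex{3,2,1,3,0} = 4
G(9) = mex{4,3,2,0,1} = 5
G(10) = mex{5,4,3,1,2} = 0
G(11) = mex{0,5,4,2,3} = 1
G(12) = mex{1,0,5,3,0} = 2
G(13) = mex{2,1,0,4,1} = 3
G(14) = mex{3,2,1,5,2} = 0
G(15) = mex{0,3,2,0,3} = 1
G(16) = mex{1,0,3,1,4} = 2
G(17) = mex{2,1,0,2,5} = 3
G_A(17) = 3.
Heap B, S = {1, 2, 5, 6}:
n :  0  1  2  3  4  5  6  7  8  9 10 11
G :  0  1  2  0  1  2  3  0  1  2  0  1
G_B(11) = 1.
Heap C, S = {1, 3, 4, 9}:
n :  0  1  2  3  4  5  6  7  8  9 10 11 12 13 14 15
G :  0  1  0  1  2  3  2  0  1  4  3  2  0  1  0  1
G_C(15) = 1.
Combined Grundy value = 3 ⊕ 1 ⊕ 1 = 3.
A winning move leaves total XOR = 0, i.e. changes one component's Grundy value g to g ⊕ X where X is the current total.
Heap A: need g' = 3⊕3 = 0. Options: 17−1→G=2, 17−2→G=1, 17−3→G=0, 17−5→G=2, 17−8→G=5. Hits: 1.
Heap B: need g' = 1⊕3 = 2. Options: 11−1→G=0, 11−2→G=2, 11−5→G=3, 11−6→G=2. Hits: 2.
Heap C: need g' = 1⊕3 = 2. Options: 15−1→G=0, 15−3→G=0, 15−4→G=2, 15−9→G=2. Hits: 2.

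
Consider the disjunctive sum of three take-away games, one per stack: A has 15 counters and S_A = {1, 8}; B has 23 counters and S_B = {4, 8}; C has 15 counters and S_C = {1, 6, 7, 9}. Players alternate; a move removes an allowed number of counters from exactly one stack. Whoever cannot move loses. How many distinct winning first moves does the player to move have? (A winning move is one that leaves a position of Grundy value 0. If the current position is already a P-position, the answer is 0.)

Stack A, S = {1, 8}:
n :  0  1  2  3  4  5  6  7  8  9 10 11 12 13 14 15
G :  0  1  0  1  0  1  0  1  2  0  1  0  1  0  1  0
G_A(15) = 0.
Stack B, S = {4, 8}:
n :  0  1  2  3  4  5  6  7  8  9 10 11 12 13 14 15 16 17 18 19 20 21 22 23
G :  0  0  0  0  1  1  1  1  2  2  2  2  0  0  0  0  1  1  1  1  2  2  2  2
G_B(23) = 2.
Stack C, S = {1, 6, 7, 9}:
G(0) = 0
G(1) = mex{0} = 1
G(2) = mex{1} = 0
G(3) = mex{0} = 1
G(4) = mex{1} = 0
G(5) = mex{0} = 1
G(6) = mex{1,0} = 2
G(7) = mex{2,1,0} = 3
G(8) = mex{3,0,1} = 2
G(9) = mex{2,1,0,0} = 3
G(10) = mex{3,0,1,1} = 2
G(11) = mex{2,1,0,0} = 3
G(12) = mex{3,2,1,1} = 0
G(13) = mex{0,3,2,0} = 1
G(14) = mex{1,2,3,1} = 0
G(15) = mex{0,3,2,2} = 1
G_C(15) = 1.
Combined Grundy value = 0 ⊕ 2 ⊕ 1 = 3.
A winning move leaves total XOR = 0, i.e. changes one component's Grundy value g to g ⊕ X where X is the current total.
Stack A: need g' = 0⊕3 = 3. Options: 15−1→G=1, 15−8→G=1. Hits: 0.
Stack B: need g' = 2⊕3 = 1. Options: 23−4→G=1, 23−8→G=0. Hits: 1.
Stack C: need g' = 1⊕3 = 2. Options: 15−1→G=0, 15−6→G=3, 15−7→G=2, 15−9→G=2. Hits: 2.

3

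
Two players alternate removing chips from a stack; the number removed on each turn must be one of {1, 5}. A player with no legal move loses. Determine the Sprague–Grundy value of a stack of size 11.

G(0) = 0
G(1) = mex{0} = 1
G(2) = mex{1} = 0
G(3) = mex{0} = 1
G(4) = mex{1} = 0
G(5) = mex{0,0} = 1
G(6) = mex{1,1} = 0
G(7) = mex{0,0} = 1
G(8) = mex{1,1} = 0
G(9) = mex{0,0} = 1
G(10) = mex{1,1} = 0
G(11) = mex{0,0} = 1

1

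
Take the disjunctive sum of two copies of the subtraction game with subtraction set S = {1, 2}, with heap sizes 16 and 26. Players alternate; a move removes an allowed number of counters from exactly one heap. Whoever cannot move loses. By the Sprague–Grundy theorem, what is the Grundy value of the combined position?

All heaps use S = {1, 2}:
n :  0  1  2  3  4  5  6  7  8  9 10 11 12 13 14 15 16 17 18 19 20 21 22 23 24 25 26
G :  0  1  2  0  1  2  0  1  2  0  1  2  0  1  2  0  1  2  0  1  2  0  1  2  0  1  2
Heap A: G(16) = 1.
Heap B: G(26) = 2.
Combined Grundy value = 1 ⊕ 2 = 3.

3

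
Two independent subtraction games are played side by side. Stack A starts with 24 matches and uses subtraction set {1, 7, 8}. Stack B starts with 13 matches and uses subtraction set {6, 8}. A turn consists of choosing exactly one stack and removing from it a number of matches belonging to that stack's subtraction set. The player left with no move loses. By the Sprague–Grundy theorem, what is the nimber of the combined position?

1

Stack A, S = {1, 7, 8}:
n :  0  1  2  3  4  5  6  7  8  9 10 11 12 13 14 15 16 17 18 19 20 21 22 23 24
G :  0  1  0  1  0  1  0  1  2  3  2  3  2  3  2  0  1  0  1  0  1  0  1  2  3
G_A(24) = 3.
Stack B, S = {6, 8}:
G(0) = 0
G(1) = mex{} = 0
G(2) = mex{} = 0
G(3) = mex{} = 0
G(4) = mex{} = 0
G(5) = mex{} = 0
G(6) = mex{0} = 1
G(7) = mex{0} = 1
G(8) = mex{0,0} = 1
G(9) = mex{0,0} = 1
G(10) = mex{0,0} = 1
G(11) = mex{0,0} = 1
G(12) = mex{1,0} = 2
G(13) = mex{1,0} = 2
G_B(13) = 2.
Combined Grundy value = 3 ⊕ 2 = 1.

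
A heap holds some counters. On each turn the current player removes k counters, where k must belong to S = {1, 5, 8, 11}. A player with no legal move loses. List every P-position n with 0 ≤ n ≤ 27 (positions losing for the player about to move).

G(0) = 0
G(1) = mex{0} = 1
G(2) = mex{1} = 0
G(3) = mex{0} = 1
G(4) = mex{1} = 0
G(5) = mex{0,0} = 1
G(6) = mex{1,1} = 0
G(7) = mex{0,0} = 1
G(8) = mex{1,1,0} = 2
G(9) = mex{2,0,1} = 3
G(10) = mex{3,1,0} = 2
G(11) = mex{2,0,1,0} = 3
G(12) = mex{3,1,0,1} = 2
G(13) = mex{2,2,1,0} = 3
G(14) = mex{3,3,0,1} = 2
G(15) = mex{2,2,1,0} = 3
G(16) = mex{3,3,2,1} = 0
G(17) = mex{0,2,3,0} = 1
G(18) = mex{1,3,2,1} = 0
G(19) = mex{0,2,3,2} = 1
G(20) = mex{1,3,2,3} = 0
G(21) = mex{0,0,3,2} = 1
G(22) = mex{1,1,2,3} = 0
G(23) = mex{0,0,3,2} = 1
G(24) = mex{1,1,0,3} = 2
G(25) = mex{2,0,1,2} = 3
G(26) = mex{3,1,0,3} = 2
G(27) = mex{2,0,1,0} = 3
P-positions are exactly the n with G(n) = 0.

0, 2, 4, 6, 16, 18, 20, 22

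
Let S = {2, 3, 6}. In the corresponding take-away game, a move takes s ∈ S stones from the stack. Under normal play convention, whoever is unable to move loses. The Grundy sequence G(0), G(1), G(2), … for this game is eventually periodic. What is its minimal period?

9

n :  0  1  2  3  4  5  6  7  8  9 10 11 12 13 14 15 16 17 18 19
G :  0  0  1  1  2  0  3  1  2  0  0  1  1  2  0  3  1  2  0  0
G(n+9) = G(n) holds for n = 0,…,5 (a full window of length max(S) = 6), so the sequence is purely periodic with period 9.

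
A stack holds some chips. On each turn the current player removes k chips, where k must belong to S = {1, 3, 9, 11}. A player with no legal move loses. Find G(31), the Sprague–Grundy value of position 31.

G(0) = 0
G(1) = mex{0} = 1
G(2) = mex{1} = 0
G(3) = mex{0,0} = 1
G(4) = mex{1,1} = 0
G(5) = mex{0,0} = 1
G(6) = mex{1,1} = 0
G(7) = mex{0,0} = 1
G(8) = mex{1,1} = 0
G(9) = mex{0,0,0} = 1
G(10) = mex{1,1,1} = 0
G(11) = mex{0,0,0,0} = 1
G(12) = mex{1,1,1,1} = 0
G(13) = mex{0,0,0,0} = 1
G(14) = mex{1,1,1,1} = 0
G(15) = mex{0,0,0,0} = 1
G(16) = mex{1,1,1,1} = 0
G(17) = mex{0,0,0,0} = 1
G(18) = mex{1,1,1,1} = 0
G(19) = mex{0,0,0,0} = 1
G(20) = mex{1,1,1,1} = 0
G(21) = mex{0,0,0,0} = 1
G(22) = mex{1,1,1,1} = 0
G(23) = mex{0,0,0,0} = 1
G(24) = mex{1,1,1,1} = 0
G(25) = mex{0,0,0,0} = 1
G(26) = mex{1,1,1,1} = 0
G(27) = mex{0,0,0,0} = 1
G(28) = mex{1,1,1,1} = 0
G(29) = mex{0,0,0,0} = 1
G(30) = mex{1,1,1,1} = 0
G(31) = mex{0,0,0,0} = 1

1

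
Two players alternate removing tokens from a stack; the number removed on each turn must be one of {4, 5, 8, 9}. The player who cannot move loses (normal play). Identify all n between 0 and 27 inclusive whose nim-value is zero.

G(0) = 0
G(1) = mex{} = 0
G(2) = mex{} = 0
G(3) = mex{} = 0
G(4) = mex{0} = 1
G(5) = mex{0,0} = 1
G(6) = mex{0,0} = 1
G(7) = mex{0,0} = 1
G(8) = mex{1,0,0} = 2
G(9) = mex{1,1,0,0} = 2
G(10) = mex{1,1,0,0} = 2
G(11) = mex{1,1,0,0} = 2
G(12) = mex{2,1,1,0} = 3
G(13) = mex{2,2,1,1} = 0
G(14) = mex{2,2,1,1} = 0
G(15) = mex{2,2,1,1} = 0
G(16) = mex{3,2,2,1} = 0
G(17) = mex{0,3,2,2} = 1
G(18) = mex{0,0,2,2} = 1
G(19) = mex{0,0,2,2} = 1
G(20) = mex{0,0,3,2} = 1
G(21) = mex{1,0,0,3} = 2
G(22) = mex{1,1,0,0} = 2
G(23) = mex{1,1,0,0} = 2
G(24) = mex{1,1,0,0} = 2
G(25) = mex{2,1,1,0} = 3
G(26) = mex{2,2,1,1} = 0
G(27) = mex{2,2,1,1} = 0
P-positions are exactly the n with G(n) = 0.

0, 1, 2, 3, 13, 14, 15, 16, 26, 27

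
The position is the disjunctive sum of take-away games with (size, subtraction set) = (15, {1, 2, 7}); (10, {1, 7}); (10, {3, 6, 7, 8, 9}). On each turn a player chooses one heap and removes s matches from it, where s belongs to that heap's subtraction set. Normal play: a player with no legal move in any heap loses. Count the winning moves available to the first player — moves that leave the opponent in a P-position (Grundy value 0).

2

Heap A, S = {1, 2, 7}:
G(0) = 0
G(1) = mex{0} = 1
G(2) = mex{1,0} = 2
G(3) = mex{2,1} = 0
G(4) = mex{0,2} = 1
G(5) = mex{1,0} = 2
G(6) = mex{2,1} = 0
G(7) = mex{0,2,0} = 1
G(8) = mex{1,0,1} = 2
G(9) = mex{2,1,2} = 0
G(10) = mex{0,2,0} = 1
G(11) = mex{1,0,1} = 2
G(12) = mex{2,1,2} = 0
G(13) = mex{0,2,0} = 1
G(14) = mex{1,0,1} = 2
G(15) = mex{2,1,2} = 0
G_A(15) = 0.
Heap B, S = {1, 7}:
n :  0  1  2  3  4  5  6  7  8  9 10
G :  0  1  0  1  0  1  0  1  0  1  0
G_B(10) = 0.
Heap C, S = {3, 6, 7, 8, 9}:
n :  0  1  2  3  4  5  6  7  8  9 10
G :  0  0  0  1  1  1  2  2  2  3  3
G_C(10) = 3.
Combined Grundy value = 0 ⊕ 0 ⊕ 3 = 3.
A winning move leaves total XOR = 0, i.e. changes one component's Grundy value g to g ⊕ X where X is the current total.
Heap A: need g' = 0⊕3 = 3. Options: 15−1→G=2, 15−2→G=1, 15−7→G=2. Hits: 0.
Heap B: need g' = 0⊕3 = 3. Options: 10−1→G=1, 10−7→G=1. Hits: 0.
Heap C: need g' = 3⊕3 = 0. Options: 10−3→G=2, 10−6→G=1, 10−7→G=1, 10−8→G=0, 10−9→G=0. Hits: 2.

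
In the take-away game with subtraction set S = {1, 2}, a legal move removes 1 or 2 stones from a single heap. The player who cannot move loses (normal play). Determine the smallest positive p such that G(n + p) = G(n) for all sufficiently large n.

3

G(0) = 0
G(1) = mex{0} = 1
G(2) = mex{1,0} = 2
G(3) = mex{2,1} = 0
G(4) = mex{0,2} = 1
G(5) = mex{1,0} = 2
G(6) = mex{2,1} = 0
G(7) = mex{0,2} = 1
G(8) = mex{1,0} = 2
G(9) = mex{2,1} = 0
G(10) = mex{0,2} = 1
G(11) = mex{1,0} = 2
G(12) = mex{2,1} = 0
G(13) = mex{0,2} = 1
G(14) = mex{1,0} = 2
G(n+3) = G(n) holds for n = 0,…,1 (a full window of length max(S) = 2), so the sequence is purely periodic with period 3.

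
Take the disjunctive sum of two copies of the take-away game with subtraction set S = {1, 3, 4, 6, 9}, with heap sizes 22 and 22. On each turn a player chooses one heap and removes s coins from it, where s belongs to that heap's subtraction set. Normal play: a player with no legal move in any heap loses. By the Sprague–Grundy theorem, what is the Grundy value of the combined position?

All heaps use S = {1, 3, 4, 6, 9}:
G(0) = 0
G(1) = mex{0} = 1
G(2) = mex{1} = 0
G(3) = mex{0,0} = 1
G(4) = mex{1,1,0} = 2
G(5) = mex{2,0,1} = 3
G(6) = mex{3,1,0,0} = 2
G(7) = mex{2,2,1,1} = 0
G(8) = mex{0,3,2,0} = 1
G(9) = mex{1,2,3,1,0} = 4
G(10) = mex{4,0,2,2,1} = 3
G(11) = mex{3,1,0,3,0} = 2
G(12) = mex{2,4,1,2,1} = 0
G(13) = mex{0,3,4,0,2} = 1
G(14) = mex{1,2,3,1,3} = 0
G(15) = mex{0,0,2,4,2} = 1
G(16) = mex{1,1,0,3,0} = 2
G(17) = mex{2,0,1,2,1} = 3
G(18) = mex{3,1,0,0,4} = 2
G(19) = mex{2,2,1,1,3} = 0
G(20) = mex{0,3,2,0,2} = 1
G(21) = mex{1,2,3,1,0} = 4
G(22) = mex{4,0,2,2,1} = 3
Heap A: G(22) = 3.
Heap B: G(22) = 3.
Combined Grundy value = 3 ⊕ 3 = 0.

0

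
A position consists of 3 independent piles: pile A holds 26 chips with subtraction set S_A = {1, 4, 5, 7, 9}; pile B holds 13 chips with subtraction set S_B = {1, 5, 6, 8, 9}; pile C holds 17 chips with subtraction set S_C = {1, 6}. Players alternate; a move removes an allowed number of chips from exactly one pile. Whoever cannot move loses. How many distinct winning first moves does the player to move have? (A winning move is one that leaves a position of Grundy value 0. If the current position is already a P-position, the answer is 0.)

1

Pile A, S = {1, 4, 5, 7, 9}:
n :  0  1  2  3  4  5  6  7  8  9 10 11 12 13 14 15 16 17 18 19 20 21 22 23 24 25 26
G :  0  1  0  1  2  3  2  3  0  1  0  1  2  3  2  3  0  1  0  1  2  3  2  3  0  1  0
G_A(26) = 0.
Pile B, S = {1, 5, 6, 8, 9}:
G(0) = 0
G(1) = mex{0} = 1
G(2) = mex{1} = 0
G(3) = mex{0} = 1
G(4) = mex{1} = 0
G(5) = mex{0,0} = 1
G(6) = mex{1,1,0} = 2
G(7) = mex{2,0,1} = 3
G(8) = mex{3,1,0,0} = 2
G(9) = mex{2,0,1,1,0} = 3
G(10) = mex{3,1,0,0,1} = 2
G(11) = mex{2,2,1,1,0} = 3
G(12) = mex{3,3,2,0,1} = 4
G(13) = mex{4,2,3,1,0} = 5
G_B(13) = 5.
Pile C, S = {1, 6}:
n :  0  1  2  3  4  5  6  7  8  9 10 11 12 13 14 15 16 17
G :  0  1  0  1  0  1  2  0  1  0  1  0  1  2  0  1  0  1
G_C(17) = 1.
Combined Grundy value = 0 ⊕ 5 ⊕ 1 = 4.
A winning move leaves total XOR = 0, i.e. changes one component's Grundy value g to g ⊕ X where X is the current total.
Pile A: need g' = 0⊕4 = 4. Options: 26−1→G=1, 26−4→G=2, 26−5→G=3, 26−7→G=1, 26−9→G=1. Hits: 0.
Pile B: need g' = 5⊕4 = 1. Options: 13−1→G=4, 13−5→G=2, 13−6→G=3, 13−8→G=1, 13−9→G=0. Hits: 1.
Pile C: need g' = 1⊕4 = 5. Options: 17−1→G=0, 17−6→G=0. Hits: 0.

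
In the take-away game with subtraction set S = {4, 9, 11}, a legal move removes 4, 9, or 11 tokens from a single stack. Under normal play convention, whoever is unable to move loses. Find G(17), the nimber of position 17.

G(0) = 0
G(1) = mex{} = 0
G(2) = mex{} = 0
G(3) = mex{} = 0
G(4) = mex{0} = 1
G(5) = mex{0} = 1
G(6) = mex{0} = 1
G(7) = mex{0} = 1
G(8) = mex{1} = 0
G(9) = mex{1,0} = 2
G(10) = mex{1,0} = 2
G(11) = mex{1,0,0} = 2
G(12) = mex{0,0,0} = 1
G(13) = mex{2,1,0} = 3
G(14) = mex{2,1,0} = 3
G(15) = mex{2,1,1} = 0
G(16) = mex{1,1,1} = 0
G(17) = mex{3,0,1} = 2

2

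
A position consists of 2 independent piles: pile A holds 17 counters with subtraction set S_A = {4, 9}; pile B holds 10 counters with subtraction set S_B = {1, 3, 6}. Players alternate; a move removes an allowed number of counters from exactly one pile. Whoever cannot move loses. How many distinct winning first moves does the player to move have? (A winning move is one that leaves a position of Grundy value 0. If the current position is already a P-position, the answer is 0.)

Pile A, S = {4, 9}:
n :  0  1  2  3  4  5  6  7  8  9 10 11 12 13 14 15 16 17
G :  0  0  0  0  1  1  1  1  0  2  2  2  1  0  0  0  0  1
G_A(17) = 1.
Pile B, S = {1, 3, 6}:
n :  0  1  2  3  4  5  6  7  8  9 10
G :  0  1  0  1  0  1  2  3  2  0  1
G_B(10) = 1.
Combined Grundy value = 1 ⊕ 1 = 0.
A winning move leaves total XOR = 0, i.e. changes one component's Grundy value g to g ⊕ X where X is the current total.
Pile A: target g' = 1⊕0 = 1, but every legal move changes the Grundy value (mex property), so 0 moves.
Pile B: target g' = 1⊕0 = 1, but every legal move changes the Grundy value (mex property), so 0 moves.

0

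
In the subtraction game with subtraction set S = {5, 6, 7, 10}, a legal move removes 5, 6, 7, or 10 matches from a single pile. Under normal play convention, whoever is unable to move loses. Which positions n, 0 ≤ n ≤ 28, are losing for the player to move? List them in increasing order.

0, 1, 2, 3, 4, 15, 16, 17, 18, 19

G(0) = 0
G(1) = mex{} = 0
G(2) = mex{} = 0
G(3) = mex{} = 0
G(4) = mex{} = 0
G(5) = mex{0} = 1
G(6) = mex{0,0} = 1
G(7) = mex{0,0,0} = 1
G(8) = mex{0,0,0} = 1
G(9) = mex{0,0,0} = 1
G(10) = mex{1,0,0,0} = 2
G(11) = mex{1,1,0,0} = 2
G(12) = mex{1,1,1,0} = 2
G(13) = mex{1,1,1,0} = 2
G(14) = mex{1,1,1,0} = 2
G(15) = mex{2,1,1,1} = 0
G(16) = mex{2,2,1,1} = 0
G(17) = mex{2,2,2,1} = 0
G(18) = mex{2,2,2,1} = 0
G(19) = mex{2,2,2,1} = 0
G(20) = mex{0,2,2,2} = 1
G(21) = mex{0,0,2,2} = 1
G(22) = mex{0,0,0,2} = 1
G(23) = mex{0,0,0,2} = 1
G(24) = mex{0,0,0,2} = 1
G(25) = mex{1,0,0,0} = 2
G(26) = mex{1,1,0,0} = 2
G(27) = mex{1,1,1,0} = 2
G(28) = mex{1,1,1,0} = 2
P-positions are exactly the n with G(n) = 0.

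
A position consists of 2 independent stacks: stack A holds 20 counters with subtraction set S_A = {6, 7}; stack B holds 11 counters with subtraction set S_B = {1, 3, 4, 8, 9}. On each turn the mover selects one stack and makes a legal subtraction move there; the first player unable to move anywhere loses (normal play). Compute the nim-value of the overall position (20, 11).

Stack A, S = {6, 7}:
n :  0  1  2  3  4  5  6  7  8  9 10 11 12 13 14 15 16 17 18 19 20
G :  0  0  0  0  0  0  1  1  1  1  1  1  2  0  0  0  0  0  0  1  1
G_A(20) = 1.
Stack B, S = {1, 3, 4, 8, 9}:
G(0) = 0
G(1) = mex{0} = 1
G(2) = mex{1} = 0
G(3) = mex{0,0} = 1
G(4) = mex{1,1,0} = 2
G(5) = mex{2,0,1} = 3
G(6) = mex{3,1,0} = 2
G(7) = mex{2,2,1} = 0
G(8) = mex{0,3,2,0} = 1
G(9) = mex{1,2,3,1,0} = 4
G(10) = mex{4,0,2,0,1} = 3
G(11) = mex{3,1,0,1,0} = 2
G_B(11) = 2.
Combined Grundy value = 1 ⊕ 2 = 3.

3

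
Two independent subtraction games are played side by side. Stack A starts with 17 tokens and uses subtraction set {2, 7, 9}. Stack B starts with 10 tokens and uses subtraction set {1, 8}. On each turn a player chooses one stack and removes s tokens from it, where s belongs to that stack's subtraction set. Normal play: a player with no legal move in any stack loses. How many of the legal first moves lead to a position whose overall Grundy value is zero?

0

Stack A, S = {2, 7, 9}:
n :  0  1  2  3  4  5  6  7  8  9 10 11 12 13 14 15 16 17
G :  0  0  1  1  0  0  1  1  2  2  3  3  2  2  3  0  0  1
G_A(17) = 1.
Stack B, S = {1, 8}:
n :  0  1  2  3  4  5  6  7  8  9 10
G :  0  1  0  1  0  1  0  1  2  0  1
G_B(10) = 1.
Combined Grundy value = 1 ⊕ 1 = 0.
A winning move leaves total XOR = 0, i.e. changes one component's Grundy value g to g ⊕ X where X is the current total.
Stack A: target g' = 1⊕0 = 1, but every legal move changes the Grundy value (mex property), so 0 moves.
Stack B: target g' = 1⊕0 = 1, but every legal move changes the Grundy value (mex property), so 0 moves.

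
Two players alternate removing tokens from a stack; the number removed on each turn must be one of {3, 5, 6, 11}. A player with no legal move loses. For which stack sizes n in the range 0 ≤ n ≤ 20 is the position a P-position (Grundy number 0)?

G(0) = 0
G(1) = mex{} = 0
G(2) = mex{} = 0
G(3) = mex{0} = 1
G(4) = mex{0} = 1
G(5) = mex{0,0} = 1
G(6) = mex{1,0,0} = 2
G(7) = mex{1,0,0} = 2
G(8) = mex{1,1,0} = 2
G(9) = mex{2,1,1} = 0
G(10) = mex{2,1,1} = 0
G(11) = mex{2,2,1,0} = 3
G(12) = mex{0,2,2,0} = 1
G(13) = mex{0,2,2,0} = 1
G(14) = mex{3,0,2,1} = 4
G(15) = mex{1,0,0,1} = 2
G(16) = mex{1,3,0,1} = 2
G(17) = mex{4,1,3,2} = 0
G(18) = mex{2,1,1,2} = 0
G(19) = mex{2,4,1,2} = 0
G(20) = mex{0,2,4,0} = 1
P-positions are exactly the n with G(n) = 0.

0, 1, 2, 9, 10, 17, 18, 19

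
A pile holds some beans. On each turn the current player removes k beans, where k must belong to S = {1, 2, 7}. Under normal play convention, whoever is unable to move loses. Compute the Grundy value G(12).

0

n :  0  1  2  3  4  5  6  7  8  9 10 11 12
G :  0  1  2  0  1  2  0  1  2  0  1  2  0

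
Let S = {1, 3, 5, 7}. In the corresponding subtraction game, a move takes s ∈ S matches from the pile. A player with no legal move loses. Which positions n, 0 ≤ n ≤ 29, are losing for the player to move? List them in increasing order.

n :  0  1  2  3  4  5  6  7  8  9 10 11 12 13 14 15 16 17 18 19 20 21 22 23 24 25 26 27 28 29
G :  0  1  0  1  0  1  0  1  0  1  0  1  0  1  0  1  0  1  0  1  0  1  0  1  0  1  0  1  0  1
P-positions are exactly the n with G(n) = 0.

0, 2, 4, 6, 8, 10, 12, 14, 16, 18, 20, 22, 24, 26, 28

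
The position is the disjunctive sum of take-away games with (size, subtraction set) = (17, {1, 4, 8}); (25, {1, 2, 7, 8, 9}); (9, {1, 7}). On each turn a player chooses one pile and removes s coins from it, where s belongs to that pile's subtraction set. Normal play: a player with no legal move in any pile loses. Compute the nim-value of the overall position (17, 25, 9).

Pile A, S = {1, 4, 8}:
n :  0  1  2  3  4  5  6  7  8  9 10 11 12 13 14 15 16 17
G :  0  1  0  1  2  0  1  0  1  2  3  2  0  1  0  1  2  0
G_A(17) = 0.
Pile B, S = {1, 2, 7, 8, 9}:
G(0) = 0
G(1) = mex{0} = 1
G(2) = mex{1,0} = 2
G(3) = mex{2,1} = 0
G(4) = mex{0,2} = 1
G(5) = mex{1,0} = 2
G(6) = mex{2,1} = 0
G(7) = mex{0,2,0} = 1
G(8) = mex{1,0,1,0} = 2
G(9) = mex{2,1,2,1,0} = 3
G(10) = mex{3,2,0,2,1} = 4
G(11) = mex{4,3,1,0,2} = 5
G(12) = mex{5,4,2,1,0} = 3
G(13) = mex{3,5,0,2,1} = 4
G(14) = mex{4,3,1,0,2} = 5
G(15) = mex{5,4,2,1,0} = 3
G(16) = mex{3,5,3,2,1} = 0
G(17) = mex{0,3,4,3,2} = 1
G(18) = mex{1,0,5,4,3} = 2
G(19) = mex{2,1,3,5,4} = 0
G(20) = mex{0,2,4,3,5} = 1
G(21) = mex{1,0,5,4,3} = 2
G(22) = mex{2,1,3,5,4} = 0
G(23) = mex{0,2,0,3,5} = 1
G(24) = mex{1,0,1,0,3} = 2
G(25) = mex{2,1,2,1,0} = 3
G_B(25) = 3.
Pile C, S = {1, 7}:
n : 0 1 2 3 4 5 6 7 8 9
G : 0 1 0 1 0 1 0 1 0 1
G_C(9) = 1.
Combined Grundy value = 0 ⊕ 3 ⊕ 1 = 2.

2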